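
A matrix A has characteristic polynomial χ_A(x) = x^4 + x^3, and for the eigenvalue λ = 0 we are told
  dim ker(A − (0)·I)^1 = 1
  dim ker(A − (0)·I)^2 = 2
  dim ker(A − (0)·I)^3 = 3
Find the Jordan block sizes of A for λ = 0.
Block sizes for λ = 0: [3]

From the dimensions of kernels of powers, the number of Jordan blocks of size at least j is d_j − d_{j−1} where d_j = dim ker(N^j) (with d_0 = 0). Computing the differences gives [1, 1, 1].
The number of blocks of size exactly k is (#blocks of size ≥ k) − (#blocks of size ≥ k + 1), so the partition is: 1 block(s) of size 3.
In nonincreasing order the block sizes are [3].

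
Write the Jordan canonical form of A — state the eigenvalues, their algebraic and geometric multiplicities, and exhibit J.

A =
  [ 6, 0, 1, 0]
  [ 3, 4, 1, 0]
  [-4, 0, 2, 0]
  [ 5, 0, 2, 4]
J_3(4) ⊕ J_1(4)

The characteristic polynomial is
  det(x·I − A) = x^4 - 16*x^3 + 96*x^2 - 256*x + 256 = (x - 4)^4

Eigenvalues and multiplicities (the geometric multiplicity of λ is n − rank(A − λI), which equals the number of Jordan blocks for λ):
  λ = 4: algebraic multiplicity = 4, geometric multiplicity = 2

Determining the block sizes for each eigenvalue:
  λ = 4: with am = 4 and gm = 2, the partition is not yet determined (e.g. several partitions of 4 into 2 parts exist). Let N = A − (4)·I. Computing rank(N^1) = 2, rank(N^2) = 1, rank(N^3) = 0; the number of blocks of size ≥ j is rank(N^{j−1}) − rank(N^j), giving [2, 1, 1]. So we have 1 block(s) of size 3, 1 block(s) of size 1 → block sizes [3, 1]

Assembling the blocks gives a Jordan form
J =
  [4, 1, 0, 0]
  [0, 4, 1, 0]
  [0, 0, 4, 0]
  [0, 0, 0, 4]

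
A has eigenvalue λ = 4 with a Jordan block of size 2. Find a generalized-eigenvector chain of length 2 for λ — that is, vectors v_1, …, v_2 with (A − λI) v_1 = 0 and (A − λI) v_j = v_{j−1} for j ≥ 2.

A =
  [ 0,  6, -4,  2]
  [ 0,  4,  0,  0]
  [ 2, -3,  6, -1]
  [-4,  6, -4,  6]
A Jordan chain for λ = 4 of length 2:
v_1 = (-4, 0, 2, -4)ᵀ
v_2 = (1, 0, 0, 0)ᵀ

Let N = A − (4)·I. We want v_2 with N^2 v_2 = 0 but N^1 v_2 ≠ 0; then v_{j-1} := N · v_j for j = 2, …, 2.

Pick v_2 = (1, 0, 0, 0)ᵀ.
Then v_1 = N · v_2 = (-4, 0, 2, -4)ᵀ.

Sanity check: (A − (4)·I) v_1 = (0, 0, 0, 0)ᵀ = 0. ✓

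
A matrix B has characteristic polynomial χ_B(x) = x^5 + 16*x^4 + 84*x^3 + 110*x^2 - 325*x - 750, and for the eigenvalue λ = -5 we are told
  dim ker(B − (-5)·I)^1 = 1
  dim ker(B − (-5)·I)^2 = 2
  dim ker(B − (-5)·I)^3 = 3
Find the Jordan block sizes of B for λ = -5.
Block sizes for λ = -5: [3]

From the dimensions of kernels of powers, the number of Jordan blocks of size at least j is d_j − d_{j−1} where d_j = dim ker(N^j) (with d_0 = 0). Computing the differences gives [1, 1, 1].
The number of blocks of size exactly k is (#blocks of size ≥ k) − (#blocks of size ≥ k + 1), so the partition is: 1 block(s) of size 3.
In nonincreasing order the block sizes are [3].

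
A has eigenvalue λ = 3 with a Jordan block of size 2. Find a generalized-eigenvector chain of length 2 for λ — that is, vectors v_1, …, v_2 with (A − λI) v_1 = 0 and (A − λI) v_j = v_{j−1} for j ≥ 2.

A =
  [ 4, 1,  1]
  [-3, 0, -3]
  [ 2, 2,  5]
A Jordan chain for λ = 3 of length 2:
v_1 = (1, -3, 2)ᵀ
v_2 = (1, 0, 0)ᵀ

Let N = A − (3)·I. We want v_2 with N^2 v_2 = 0 but N^1 v_2 ≠ 0; then v_{j-1} := N · v_j for j = 2, …, 2.

Pick v_2 = (1, 0, 0)ᵀ.
Then v_1 = N · v_2 = (1, -3, 2)ᵀ.

Sanity check: (A − (3)·I) v_1 = (0, 0, 0)ᵀ = 0. ✓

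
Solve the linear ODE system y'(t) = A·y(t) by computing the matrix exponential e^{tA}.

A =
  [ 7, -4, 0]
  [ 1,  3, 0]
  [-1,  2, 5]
e^{tA} =
  [2*t*exp(5*t) + exp(5*t), -4*t*exp(5*t), 0]
  [t*exp(5*t), -2*t*exp(5*t) + exp(5*t), 0]
  [-t*exp(5*t), 2*t*exp(5*t), exp(5*t)]

Strategy: write A = P · J · P⁻¹ where J is a Jordan canonical form, so e^{tA} = P · e^{tJ} · P⁻¹, and e^{tJ} can be computed block-by-block.

A has Jordan form
J =
  [5, 1, 0]
  [0, 5, 0]
  [0, 0, 5]
(up to reordering of blocks).

Per-block formulas:
  For a 1×1 block at λ = 5: exp(t · [5]) = [e^(5t)].
  For a 2×2 Jordan block J_2(5): exp(t · J_2(5)) = e^(5t)·(I + t·N), where N is the 2×2 nilpotent shift.

After assembling e^{tJ} and conjugating by P, we get:

e^{tA} =
  [2*t*exp(5*t) + exp(5*t), -4*t*exp(5*t), 0]
  [t*exp(5*t), -2*t*exp(5*t) + exp(5*t), 0]
  [-t*exp(5*t), 2*t*exp(5*t), exp(5*t)]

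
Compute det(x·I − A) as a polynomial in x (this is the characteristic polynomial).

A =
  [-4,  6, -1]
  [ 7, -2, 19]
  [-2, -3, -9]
x^3 + 15*x^2 + 75*x + 125

Expanding det(x·I − A) (e.g. by cofactor expansion or by noting that A is similar to its Jordan form J, which has the same characteristic polynomial as A) gives
  χ_A(x) = x^3 + 15*x^2 + 75*x + 125
which factors as (x + 5)^3. The eigenvalues (with algebraic multiplicities) are λ = -5 with multiplicity 3.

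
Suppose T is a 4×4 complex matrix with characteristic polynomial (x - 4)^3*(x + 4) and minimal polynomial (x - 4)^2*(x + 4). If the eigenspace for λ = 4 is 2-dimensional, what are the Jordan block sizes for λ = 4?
Block sizes for λ = 4: [2, 1]

Step 1 — from the characteristic polynomial, algebraic multiplicity of λ = 4 is 3. From dim ker(T − (4)·I) = 2, there are exactly 2 Jordan blocks for λ = 4.
Step 2 — from the minimal polynomial, the factor (x − 4)^2 tells us the largest block for λ = 4 has size 2.
Step 3 — with total size 3, 2 blocks, and largest block 2, the block sizes (in nonincreasing order) are [2, 1].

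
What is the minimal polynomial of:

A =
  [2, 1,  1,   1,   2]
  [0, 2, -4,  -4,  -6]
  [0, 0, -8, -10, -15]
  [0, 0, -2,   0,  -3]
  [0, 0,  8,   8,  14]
x^2 - 4*x + 4

The characteristic polynomial is χ_A(x) = (x - 2)^5, so the eigenvalues are known. The minimal polynomial is
  m_A(x) = Π_λ (x − λ)^{k_λ}
where k_λ is the size of the *largest* Jordan block for λ (equivalently, the smallest k with (A − λI)^k v = 0 for every generalised eigenvector v of λ).

  λ = 2: largest Jordan block has size 2, contributing (x − 2)^2

So m_A(x) = (x - 2)^2 = x^2 - 4*x + 4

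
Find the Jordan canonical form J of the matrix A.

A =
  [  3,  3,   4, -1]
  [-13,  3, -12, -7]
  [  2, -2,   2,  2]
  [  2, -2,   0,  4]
J_2(2) ⊕ J_1(2) ⊕ J_1(6)

The characteristic polynomial is
  det(x·I − A) = x^4 - 12*x^3 + 48*x^2 - 80*x + 48 = (x - 6)*(x - 2)^3

Eigenvalues and multiplicities (the geometric multiplicity of λ is n − rank(A − λI), which equals the number of Jordan blocks for λ):
  λ = 2: algebraic multiplicity = 3, geometric multiplicity = 2
  λ = 6: algebraic multiplicity = 1, geometric multiplicity = 1

Determining the block sizes for each eigenvalue:
  λ = 2: 2 blocks summing to 3 forces exactly one block of size 2 and the rest size 1 → block sizes [2, 1]
  λ = 6: one block (gm = 1), so the single block has size am = 1 → block sizes [1]

Assembling the blocks gives a Jordan form
J =
  [2, 1, 0, 0]
  [0, 2, 0, 0]
  [0, 0, 2, 0]
  [0, 0, 0, 6]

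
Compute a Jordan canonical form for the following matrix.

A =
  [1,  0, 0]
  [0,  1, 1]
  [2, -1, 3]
J_1(1) ⊕ J_2(2)

The characteristic polynomial is
  det(x·I − A) = x^3 - 5*x^2 + 8*x - 4 = (x - 2)^2*(x - 1)

Eigenvalues and multiplicities (the geometric multiplicity of λ is n − rank(A − λI), which equals the number of Jordan blocks for λ):
  λ = 1: algebraic multiplicity = 1, geometric multiplicity = 1
  λ = 2: algebraic multiplicity = 2, geometric multiplicity = 1

Determining the block sizes for each eigenvalue:
  λ = 1: one block (gm = 1), so the single block has size am = 1 → block sizes [1]
  λ = 2: one block (gm = 1), so the single block has size am = 2 → block sizes [2]

Assembling the blocks gives a Jordan form
J =
  [1, 0, 0]
  [0, 2, 1]
  [0, 0, 2]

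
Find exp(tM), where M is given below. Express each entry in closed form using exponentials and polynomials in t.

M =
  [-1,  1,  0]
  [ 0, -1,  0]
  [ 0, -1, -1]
e^{tM} =
  [exp(-t), t*exp(-t), 0]
  [0, exp(-t), 0]
  [0, -t*exp(-t), exp(-t)]

Strategy: write M = P · J · P⁻¹ where J is a Jordan canonical form, so e^{tM} = P · e^{tJ} · P⁻¹, and e^{tJ} can be computed block-by-block.

M has Jordan form
J =
  [-1,  1,  0]
  [ 0, -1,  0]
  [ 0,  0, -1]
(up to reordering of blocks).

Per-block formulas:
  For a 1×1 block at λ = -1: exp(t · [-1]) = [e^(-1t)].
  For a 2×2 Jordan block J_2(-1): exp(t · J_2(-1)) = e^(-1t)·(I + t·N), where N is the 2×2 nilpotent shift.

After assembling e^{tJ} and conjugating by P, we get:

e^{tM} =
  [exp(-t), t*exp(-t), 0]
  [0, exp(-t), 0]
  [0, -t*exp(-t), exp(-t)]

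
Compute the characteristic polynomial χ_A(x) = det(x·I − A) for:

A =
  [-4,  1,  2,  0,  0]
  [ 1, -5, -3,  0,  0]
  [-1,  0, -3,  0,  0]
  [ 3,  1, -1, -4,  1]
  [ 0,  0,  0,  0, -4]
x^5 + 20*x^4 + 160*x^3 + 640*x^2 + 1280*x + 1024

Expanding det(x·I − A) (e.g. by cofactor expansion or by noting that A is similar to its Jordan form J, which has the same characteristic polynomial as A) gives
  χ_A(x) = x^5 + 20*x^4 + 160*x^3 + 640*x^2 + 1280*x + 1024
which factors as (x + 4)^5. The eigenvalues (with algebraic multiplicities) are λ = -4 with multiplicity 5.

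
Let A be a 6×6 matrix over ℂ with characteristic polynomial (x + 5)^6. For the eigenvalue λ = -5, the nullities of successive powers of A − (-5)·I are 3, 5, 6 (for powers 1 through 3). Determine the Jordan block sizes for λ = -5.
Block sizes for λ = -5: [3, 2, 1]

From the dimensions of kernels of powers, the number of Jordan blocks of size at least j is d_j − d_{j−1} where d_j = dim ker(N^j) (with d_0 = 0). Computing the differences gives [3, 2, 1].
The number of blocks of size exactly k is (#blocks of size ≥ k) − (#blocks of size ≥ k + 1), so the partition is: 1 block(s) of size 1, 1 block(s) of size 2, 1 block(s) of size 3.
In nonincreasing order the block sizes are [3, 2, 1].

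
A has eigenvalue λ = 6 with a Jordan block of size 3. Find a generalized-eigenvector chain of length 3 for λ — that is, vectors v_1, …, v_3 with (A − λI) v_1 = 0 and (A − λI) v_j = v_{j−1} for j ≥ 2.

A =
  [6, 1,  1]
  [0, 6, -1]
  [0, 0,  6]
A Jordan chain for λ = 6 of length 3:
v_1 = (-1, 0, 0)ᵀ
v_2 = (1, -1, 0)ᵀ
v_3 = (0, 0, 1)ᵀ

Let N = A − (6)·I. We want v_3 with N^3 v_3 = 0 but N^2 v_3 ≠ 0; then v_{j-1} := N · v_j for j = 3, …, 2.

Pick v_3 = (0, 0, 1)ᵀ.
Then v_2 = N · v_3 = (1, -1, 0)ᵀ.
Then v_1 = N · v_2 = (-1, 0, 0)ᵀ.

Sanity check: (A − (6)·I) v_1 = (0, 0, 0)ᵀ = 0. ✓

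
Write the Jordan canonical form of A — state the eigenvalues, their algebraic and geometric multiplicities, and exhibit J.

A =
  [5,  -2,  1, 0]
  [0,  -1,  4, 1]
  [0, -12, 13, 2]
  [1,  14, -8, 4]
J_3(5) ⊕ J_1(6)

The characteristic polynomial is
  det(x·I − A) = x^4 - 21*x^3 + 165*x^2 - 575*x + 750 = (x - 6)*(x - 5)^3

Eigenvalues and multiplicities (the geometric multiplicity of λ is n − rank(A − λI), which equals the number of Jordan blocks for λ):
  λ = 5: algebraic multiplicity = 3, geometric multiplicity = 1
  λ = 6: algebraic multiplicity = 1, geometric multiplicity = 1

Determining the block sizes for each eigenvalue:
  λ = 5: one block (gm = 1), so the single block has size am = 3 → block sizes [3]
  λ = 6: one block (gm = 1), so the single block has size am = 1 → block sizes [1]

Assembling the blocks gives a Jordan form
J =
  [5, 1, 0, 0]
  [0, 5, 1, 0]
  [0, 0, 5, 0]
  [0, 0, 0, 6]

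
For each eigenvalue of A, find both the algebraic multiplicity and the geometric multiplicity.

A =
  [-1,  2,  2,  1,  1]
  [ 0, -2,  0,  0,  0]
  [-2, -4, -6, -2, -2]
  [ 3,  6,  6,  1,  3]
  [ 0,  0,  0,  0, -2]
λ = -2: alg = 5, geom = 4

Step 1 — factor the characteristic polynomial to read off the algebraic multiplicities:
  χ_A(x) = (x + 2)^5

Step 2 — compute geometric multiplicities via the rank-nullity identity g(λ) = n − rank(A − λI):
  rank(A − (-2)·I) = 1, so dim ker(A − (-2)·I) = n − 1 = 4

Summary:
  λ = -2: algebraic multiplicity = 5, geometric multiplicity = 4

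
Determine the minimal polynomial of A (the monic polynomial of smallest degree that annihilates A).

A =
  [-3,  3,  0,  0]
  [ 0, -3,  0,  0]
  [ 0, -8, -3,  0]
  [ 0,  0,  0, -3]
x^2 + 6*x + 9

The characteristic polynomial is χ_A(x) = (x + 3)^4, so the eigenvalues are known. The minimal polynomial is
  m_A(x) = Π_λ (x − λ)^{k_λ}
where k_λ is the size of the *largest* Jordan block for λ (equivalently, the smallest k with (A − λI)^k v = 0 for every generalised eigenvector v of λ).

  λ = -3: largest Jordan block has size 2, contributing (x + 3)^2

So m_A(x) = (x + 3)^2 = x^2 + 6*x + 9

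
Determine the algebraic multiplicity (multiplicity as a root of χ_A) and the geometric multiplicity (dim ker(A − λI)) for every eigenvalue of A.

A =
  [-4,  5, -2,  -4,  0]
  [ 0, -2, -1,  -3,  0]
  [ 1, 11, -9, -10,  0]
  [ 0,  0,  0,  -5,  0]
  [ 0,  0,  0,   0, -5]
λ = -5: alg = 5, geom = 3

Step 1 — factor the characteristic polynomial to read off the algebraic multiplicities:
  χ_A(x) = (x + 5)^5

Step 2 — compute geometric multiplicities via the rank-nullity identity g(λ) = n − rank(A − λI):
  rank(A − (-5)·I) = 2, so dim ker(A − (-5)·I) = n − 2 = 3

Summary:
  λ = -5: algebraic multiplicity = 5, geometric multiplicity = 3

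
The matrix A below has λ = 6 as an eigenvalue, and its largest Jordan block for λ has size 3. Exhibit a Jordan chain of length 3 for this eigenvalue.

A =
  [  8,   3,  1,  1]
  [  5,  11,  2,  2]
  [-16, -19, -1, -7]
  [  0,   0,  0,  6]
A Jordan chain for λ = 6 of length 3:
v_1 = (3, 3, -15, 0)ᵀ
v_2 = (2, 5, -16, 0)ᵀ
v_3 = (1, 0, 0, 0)ᵀ

Let N = A − (6)·I. We want v_3 with N^3 v_3 = 0 but N^2 v_3 ≠ 0; then v_{j-1} := N · v_j for j = 3, …, 2.

Pick v_3 = (1, 0, 0, 0)ᵀ.
Then v_2 = N · v_3 = (2, 5, -16, 0)ᵀ.
Then v_1 = N · v_2 = (3, 3, -15, 0)ᵀ.

Sanity check: (A − (6)·I) v_1 = (0, 0, 0, 0)ᵀ = 0. ✓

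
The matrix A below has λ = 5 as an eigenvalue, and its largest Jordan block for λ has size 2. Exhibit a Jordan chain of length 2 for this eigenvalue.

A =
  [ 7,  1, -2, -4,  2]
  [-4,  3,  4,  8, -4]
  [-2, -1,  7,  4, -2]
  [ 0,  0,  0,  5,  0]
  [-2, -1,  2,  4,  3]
A Jordan chain for λ = 5 of length 2:
v_1 = (2, -4, -2, 0, -2)ᵀ
v_2 = (1, 0, 0, 0, 0)ᵀ

Let N = A − (5)·I. We want v_2 with N^2 v_2 = 0 but N^1 v_2 ≠ 0; then v_{j-1} := N · v_j for j = 2, …, 2.

Pick v_2 = (1, 0, 0, 0, 0)ᵀ.
Then v_1 = N · v_2 = (2, -4, -2, 0, -2)ᵀ.

Sanity check: (A − (5)·I) v_1 = (0, 0, 0, 0, 0)ᵀ = 0. ✓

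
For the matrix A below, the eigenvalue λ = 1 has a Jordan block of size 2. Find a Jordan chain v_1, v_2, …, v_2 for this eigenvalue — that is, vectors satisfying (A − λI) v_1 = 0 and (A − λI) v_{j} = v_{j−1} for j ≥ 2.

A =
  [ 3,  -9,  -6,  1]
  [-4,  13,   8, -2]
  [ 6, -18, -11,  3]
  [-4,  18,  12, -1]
A Jordan chain for λ = 1 of length 2:
v_1 = (2, -4, 6, -4)ᵀ
v_2 = (1, 0, 0, 0)ᵀ

Let N = A − (1)·I. We want v_2 with N^2 v_2 = 0 but N^1 v_2 ≠ 0; then v_{j-1} := N · v_j for j = 2, …, 2.

Pick v_2 = (1, 0, 0, 0)ᵀ.
Then v_1 = N · v_2 = (2, -4, 6, -4)ᵀ.

Sanity check: (A − (1)·I) v_1 = (0, 0, 0, 0)ᵀ = 0. ✓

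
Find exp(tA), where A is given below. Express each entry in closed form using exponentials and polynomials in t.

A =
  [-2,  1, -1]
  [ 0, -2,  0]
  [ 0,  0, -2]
e^{tA} =
  [exp(-2*t), t*exp(-2*t), -t*exp(-2*t)]
  [0, exp(-2*t), 0]
  [0, 0, exp(-2*t)]

Strategy: write A = P · J · P⁻¹ where J is a Jordan canonical form, so e^{tA} = P · e^{tJ} · P⁻¹, and e^{tJ} can be computed block-by-block.

A has Jordan form
J =
  [-2,  1,  0]
  [ 0, -2,  0]
  [ 0,  0, -2]
(up to reordering of blocks).

Per-block formulas:
  For a 1×1 block at λ = -2: exp(t · [-2]) = [e^(-2t)].
  For a 2×2 Jordan block J_2(-2): exp(t · J_2(-2)) = e^(-2t)·(I + t·N), where N is the 2×2 nilpotent shift.

After assembling e^{tJ} and conjugating by P, we get:

e^{tA} =
  [exp(-2*t), t*exp(-2*t), -t*exp(-2*t)]
  [0, exp(-2*t), 0]
  [0, 0, exp(-2*t)]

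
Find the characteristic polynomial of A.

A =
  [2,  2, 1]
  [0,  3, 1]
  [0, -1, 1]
x^3 - 6*x^2 + 12*x - 8

Expanding det(x·I − A) (e.g. by cofactor expansion or by noting that A is similar to its Jordan form J, which has the same characteristic polynomial as A) gives
  χ_A(x) = x^3 - 6*x^2 + 12*x - 8
which factors as (x - 2)^3. The eigenvalues (with algebraic multiplicities) are λ = 2 with multiplicity 3.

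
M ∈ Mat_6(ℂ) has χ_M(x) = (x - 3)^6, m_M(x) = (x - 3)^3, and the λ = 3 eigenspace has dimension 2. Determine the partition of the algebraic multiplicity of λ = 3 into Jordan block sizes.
Block sizes for λ = 3: [3, 3]

Step 1 — from the characteristic polynomial, algebraic multiplicity of λ = 3 is 6. From dim ker(M − (3)·I) = 2, there are exactly 2 Jordan blocks for λ = 3.
Step 2 — from the minimal polynomial, the factor (x − 3)^3 tells us the largest block for λ = 3 has size 3.
Step 3 — with total size 6, 2 blocks, and largest block 3, the block sizes (in nonincreasing order) are [3, 3].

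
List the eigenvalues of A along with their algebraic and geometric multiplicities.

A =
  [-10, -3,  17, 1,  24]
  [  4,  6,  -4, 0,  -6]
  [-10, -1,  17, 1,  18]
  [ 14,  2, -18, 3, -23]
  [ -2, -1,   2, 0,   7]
λ = 4: alg = 2, geom = 2; λ = 5: alg = 3, geom = 1

Step 1 — factor the characteristic polynomial to read off the algebraic multiplicities:
  χ_A(x) = (x - 5)^3*(x - 4)^2

Step 2 — compute geometric multiplicities via the rank-nullity identity g(λ) = n − rank(A − λI):
  rank(A − (4)·I) = 3, so dim ker(A − (4)·I) = n − 3 = 2
  rank(A − (5)·I) = 4, so dim ker(A − (5)·I) = n − 4 = 1

Summary:
  λ = 4: algebraic multiplicity = 2, geometric multiplicity = 2
  λ = 5: algebraic multiplicity = 3, geometric multiplicity = 1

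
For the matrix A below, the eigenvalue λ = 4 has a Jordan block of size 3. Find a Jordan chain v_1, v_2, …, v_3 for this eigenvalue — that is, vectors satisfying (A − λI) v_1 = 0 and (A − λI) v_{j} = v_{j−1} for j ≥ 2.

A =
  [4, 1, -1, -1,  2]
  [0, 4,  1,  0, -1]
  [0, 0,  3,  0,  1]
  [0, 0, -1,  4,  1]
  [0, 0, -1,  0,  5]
A Jordan chain for λ = 4 of length 3:
v_1 = (1, 0, 0, 0, 0)ᵀ
v_2 = (-1, 1, -1, -1, -1)ᵀ
v_3 = (0, 0, 1, 0, 0)ᵀ

Let N = A − (4)·I. We want v_3 with N^3 v_3 = 0 but N^2 v_3 ≠ 0; then v_{j-1} := N · v_j for j = 3, …, 2.

Pick v_3 = (0, 0, 1, 0, 0)ᵀ.
Then v_2 = N · v_3 = (-1, 1, -1, -1, -1)ᵀ.
Then v_1 = N · v_2 = (1, 0, 0, 0, 0)ᵀ.

Sanity check: (A − (4)·I) v_1 = (0, 0, 0, 0, 0)ᵀ = 0. ✓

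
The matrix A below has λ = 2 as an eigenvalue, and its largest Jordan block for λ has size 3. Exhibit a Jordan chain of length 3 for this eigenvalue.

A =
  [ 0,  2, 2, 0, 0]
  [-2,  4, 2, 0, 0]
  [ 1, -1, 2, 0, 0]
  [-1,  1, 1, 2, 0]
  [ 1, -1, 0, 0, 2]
A Jordan chain for λ = 2 of length 3:
v_1 = (2, 2, 0, 1, 0)ᵀ
v_2 = (-2, -2, 1, -1, 1)ᵀ
v_3 = (1, 0, 0, 0, 0)ᵀ

Let N = A − (2)·I. We want v_3 with N^3 v_3 = 0 but N^2 v_3 ≠ 0; then v_{j-1} := N · v_j for j = 3, …, 2.

Pick v_3 = (1, 0, 0, 0, 0)ᵀ.
Then v_2 = N · v_3 = (-2, -2, 1, -1, 1)ᵀ.
Then v_1 = N · v_2 = (2, 2, 0, 1, 0)ᵀ.

Sanity check: (A − (2)·I) v_1 = (0, 0, 0, 0, 0)ᵀ = 0. ✓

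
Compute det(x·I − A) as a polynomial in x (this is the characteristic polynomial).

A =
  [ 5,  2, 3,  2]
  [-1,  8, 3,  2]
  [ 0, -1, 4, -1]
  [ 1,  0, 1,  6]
x^4 - 23*x^3 + 198*x^2 - 756*x + 1080

Expanding det(x·I − A) (e.g. by cofactor expansion or by noting that A is similar to its Jordan form J, which has the same characteristic polynomial as A) gives
  χ_A(x) = x^4 - 23*x^3 + 198*x^2 - 756*x + 1080
which factors as (x - 6)^3*(x - 5). The eigenvalues (with algebraic multiplicities) are λ = 5 with multiplicity 1, λ = 6 with multiplicity 3.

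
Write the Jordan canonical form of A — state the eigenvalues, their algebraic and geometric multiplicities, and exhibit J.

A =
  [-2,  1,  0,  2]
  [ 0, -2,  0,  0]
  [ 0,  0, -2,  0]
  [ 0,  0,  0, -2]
J_2(-2) ⊕ J_1(-2) ⊕ J_1(-2)

The characteristic polynomial is
  det(x·I − A) = x^4 + 8*x^3 + 24*x^2 + 32*x + 16 = (x + 2)^4

Eigenvalues and multiplicities (the geometric multiplicity of λ is n − rank(A − λI), which equals the number of Jordan blocks for λ):
  λ = -2: algebraic multiplicity = 4, geometric multiplicity = 3

Determining the block sizes for each eigenvalue:
  λ = -2: 3 blocks summing to 4 forces exactly one block of size 2 and the rest size 1 → block sizes [2, 1, 1]

Assembling the blocks gives a Jordan form
J =
  [-2,  1,  0,  0]
  [ 0, -2,  0,  0]
  [ 0,  0, -2,  0]
  [ 0,  0,  0, -2]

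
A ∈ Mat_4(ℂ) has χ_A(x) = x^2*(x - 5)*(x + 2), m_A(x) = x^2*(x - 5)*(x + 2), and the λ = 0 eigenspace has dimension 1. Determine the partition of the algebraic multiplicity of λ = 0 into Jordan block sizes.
Block sizes for λ = 0: [2]

Step 1 — from the characteristic polynomial, algebraic multiplicity of λ = 0 is 2. From dim ker(A − (0)·I) = 1, there are exactly 1 Jordan blocks for λ = 0.
Step 2 — from the minimal polynomial, the factor (x − 0)^2 tells us the largest block for λ = 0 has size 2.
Step 3 — with total size 2, 1 blocks, and largest block 2, the block sizes (in nonincreasing order) are [2].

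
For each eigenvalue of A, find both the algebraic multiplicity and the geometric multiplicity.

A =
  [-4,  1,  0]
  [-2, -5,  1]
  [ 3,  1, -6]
λ = -5: alg = 3, geom = 1

Step 1 — factor the characteristic polynomial to read off the algebraic multiplicities:
  χ_A(x) = (x + 5)^3

Step 2 — compute geometric multiplicities via the rank-nullity identity g(λ) = n − rank(A − λI):
  rank(A − (-5)·I) = 2, so dim ker(A − (-5)·I) = n − 2 = 1

Summary:
  λ = -5: algebraic multiplicity = 3, geometric multiplicity = 1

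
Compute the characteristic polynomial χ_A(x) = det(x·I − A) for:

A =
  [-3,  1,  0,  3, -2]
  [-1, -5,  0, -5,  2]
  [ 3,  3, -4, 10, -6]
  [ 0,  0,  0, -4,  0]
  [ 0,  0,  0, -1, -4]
x^5 + 20*x^4 + 160*x^3 + 640*x^2 + 1280*x + 1024

Expanding det(x·I − A) (e.g. by cofactor expansion or by noting that A is similar to its Jordan form J, which has the same characteristic polynomial as A) gives
  χ_A(x) = x^5 + 20*x^4 + 160*x^3 + 640*x^2 + 1280*x + 1024
which factors as (x + 4)^5. The eigenvalues (with algebraic multiplicities) are λ = -4 with multiplicity 5.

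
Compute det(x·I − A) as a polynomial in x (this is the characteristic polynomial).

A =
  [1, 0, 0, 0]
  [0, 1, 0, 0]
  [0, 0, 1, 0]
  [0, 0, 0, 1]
x^4 - 4*x^3 + 6*x^2 - 4*x + 1

Expanding det(x·I − A) (e.g. by cofactor expansion or by noting that A is similar to its Jordan form J, which has the same characteristic polynomial as A) gives
  χ_A(x) = x^4 - 4*x^3 + 6*x^2 - 4*x + 1
which factors as (x - 1)^4. The eigenvalues (with algebraic multiplicities) are λ = 1 with multiplicity 4.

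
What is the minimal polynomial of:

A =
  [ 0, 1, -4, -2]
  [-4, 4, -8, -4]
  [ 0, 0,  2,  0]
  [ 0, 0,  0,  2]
x^2 - 4*x + 4

The characteristic polynomial is χ_A(x) = (x - 2)^4, so the eigenvalues are known. The minimal polynomial is
  m_A(x) = Π_λ (x − λ)^{k_λ}
where k_λ is the size of the *largest* Jordan block for λ (equivalently, the smallest k with (A − λI)^k v = 0 for every generalised eigenvector v of λ).

  λ = 2: largest Jordan block has size 2, contributing (x − 2)^2

So m_A(x) = (x - 2)^2 = x^2 - 4*x + 4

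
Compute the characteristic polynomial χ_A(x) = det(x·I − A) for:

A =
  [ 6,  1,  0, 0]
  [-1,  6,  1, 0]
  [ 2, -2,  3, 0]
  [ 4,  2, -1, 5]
x^4 - 20*x^3 + 150*x^2 - 500*x + 625

Expanding det(x·I − A) (e.g. by cofactor expansion or by noting that A is similar to its Jordan form J, which has the same characteristic polynomial as A) gives
  χ_A(x) = x^4 - 20*x^3 + 150*x^2 - 500*x + 625
which factors as (x - 5)^4. The eigenvalues (with algebraic multiplicities) are λ = 5 with multiplicity 4.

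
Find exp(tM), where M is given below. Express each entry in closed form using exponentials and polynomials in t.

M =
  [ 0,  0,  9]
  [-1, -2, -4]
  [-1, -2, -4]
e^{tM} =
  [3*t*exp(-3*t) + exp(-3*t), 6*t*exp(-3*t) - 2 + 2*exp(-3*t), 3*t*exp(-3*t) + 2 - 2*exp(-3*t)]
  [-t*exp(-3*t), -2*t*exp(-3*t) + 1, -t*exp(-3*t) - 1 + exp(-3*t)]
  [-t*exp(-3*t), -2*t*exp(-3*t), -t*exp(-3*t) + exp(-3*t)]

Strategy: write M = P · J · P⁻¹ where J is a Jordan canonical form, so e^{tM} = P · e^{tJ} · P⁻¹, and e^{tJ} can be computed block-by-block.

M has Jordan form
J =
  [-3,  1, 0]
  [ 0, -3, 0]
  [ 0,  0, 0]
(up to reordering of blocks).

Per-block formulas:
  For a 1×1 block at λ = 0: exp(t · [0]) = [e^(0t)].
  For a 2×2 Jordan block J_2(-3): exp(t · J_2(-3)) = e^(-3t)·(I + t·N), where N is the 2×2 nilpotent shift.

After assembling e^{tJ} and conjugating by P, we get:

e^{tM} =
  [3*t*exp(-3*t) + exp(-3*t), 6*t*exp(-3*t) - 2 + 2*exp(-3*t), 3*t*exp(-3*t) + 2 - 2*exp(-3*t)]
  [-t*exp(-3*t), -2*t*exp(-3*t) + 1, -t*exp(-3*t) - 1 + exp(-3*t)]
  [-t*exp(-3*t), -2*t*exp(-3*t), -t*exp(-3*t) + exp(-3*t)]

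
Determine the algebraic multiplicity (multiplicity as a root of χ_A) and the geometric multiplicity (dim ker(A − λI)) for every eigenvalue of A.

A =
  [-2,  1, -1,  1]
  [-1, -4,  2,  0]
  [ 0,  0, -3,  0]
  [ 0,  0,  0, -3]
λ = -3: alg = 4, geom = 2

Step 1 — factor the characteristic polynomial to read off the algebraic multiplicities:
  χ_A(x) = (x + 3)^4

Step 2 — compute geometric multiplicities via the rank-nullity identity g(λ) = n − rank(A − λI):
  rank(A − (-3)·I) = 2, so dim ker(A − (-3)·I) = n − 2 = 2

Summary:
  λ = -3: algebraic multiplicity = 4, geometric multiplicity = 2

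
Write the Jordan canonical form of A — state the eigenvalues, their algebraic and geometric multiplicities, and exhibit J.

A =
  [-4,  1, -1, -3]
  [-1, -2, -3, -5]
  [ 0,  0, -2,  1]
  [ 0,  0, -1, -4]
J_2(-3) ⊕ J_2(-3)

The characteristic polynomial is
  det(x·I − A) = x^4 + 12*x^3 + 54*x^2 + 108*x + 81 = (x + 3)^4

Eigenvalues and multiplicities (the geometric multiplicity of λ is n − rank(A − λI), which equals the number of Jordan blocks for λ):
  λ = -3: algebraic multiplicity = 4, geometric multiplicity = 2

Determining the block sizes for each eigenvalue:
  λ = -3: with am = 4 and gm = 2, the partition is not yet determined (e.g. several partitions of 4 into 2 parts exist). Let N = A − (-3)·I. Computing rank(N^1) = 2, rank(N^2) = 0; the number of blocks of size ≥ j is rank(N^{j−1}) − rank(N^j), giving [2, 2]. So we have 2 block(s) of size 2 → block sizes [2, 2]

Assembling the blocks gives a Jordan form
J =
  [-3,  1,  0,  0]
  [ 0, -3,  0,  0]
  [ 0,  0, -3,  1]
  [ 0,  0,  0, -3]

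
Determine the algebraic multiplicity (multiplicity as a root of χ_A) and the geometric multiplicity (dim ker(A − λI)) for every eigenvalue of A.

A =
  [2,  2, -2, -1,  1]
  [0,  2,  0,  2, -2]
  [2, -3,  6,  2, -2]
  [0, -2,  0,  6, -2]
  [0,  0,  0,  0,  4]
λ = 4: alg = 5, geom = 3

Step 1 — factor the characteristic polynomial to read off the algebraic multiplicities:
  χ_A(x) = (x - 4)^5

Step 2 — compute geometric multiplicities via the rank-nullity identity g(λ) = n − rank(A − λI):
  rank(A − (4)·I) = 2, so dim ker(A − (4)·I) = n − 2 = 3

Summary:
  λ = 4: algebraic multiplicity = 5, geometric multiplicity = 3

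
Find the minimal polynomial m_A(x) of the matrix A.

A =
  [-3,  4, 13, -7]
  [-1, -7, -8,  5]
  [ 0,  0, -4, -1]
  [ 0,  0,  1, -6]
x^2 + 10*x + 25

The characteristic polynomial is χ_A(x) = (x + 5)^4, so the eigenvalues are known. The minimal polynomial is
  m_A(x) = Π_λ (x − λ)^{k_λ}
where k_λ is the size of the *largest* Jordan block for λ (equivalently, the smallest k with (A − λI)^k v = 0 for every generalised eigenvector v of λ).

  λ = -5: largest Jordan block has size 2, contributing (x + 5)^2

So m_A(x) = (x + 5)^2 = x^2 + 10*x + 25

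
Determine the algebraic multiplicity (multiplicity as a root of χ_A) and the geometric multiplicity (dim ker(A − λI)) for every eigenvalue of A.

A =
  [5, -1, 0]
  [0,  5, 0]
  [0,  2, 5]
λ = 5: alg = 3, geom = 2

Step 1 — factor the characteristic polynomial to read off the algebraic multiplicities:
  χ_A(x) = (x - 5)^3

Step 2 — compute geometric multiplicities via the rank-nullity identity g(λ) = n − rank(A − λI):
  rank(A − (5)·I) = 1, so dim ker(A − (5)·I) = n − 1 = 2

Summary:
  λ = 5: algebraic multiplicity = 3, geometric multiplicity = 2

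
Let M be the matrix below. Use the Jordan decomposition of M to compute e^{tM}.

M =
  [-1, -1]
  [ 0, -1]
e^{tM} =
  [exp(-t), -t*exp(-t)]
  [0, exp(-t)]

Strategy: write M = P · J · P⁻¹ where J is a Jordan canonical form, so e^{tM} = P · e^{tJ} · P⁻¹, and e^{tJ} can be computed block-by-block.

M has Jordan form
J =
  [-1,  1]
  [ 0, -1]
(up to reordering of blocks).

Per-block formulas:
  For a 2×2 Jordan block J_2(-1): exp(t · J_2(-1)) = e^(-1t)·(I + t·N), where N is the 2×2 nilpotent shift.

After assembling e^{tJ} and conjugating by P, we get:

e^{tM} =
  [exp(-t), -t*exp(-t)]
  [0, exp(-t)]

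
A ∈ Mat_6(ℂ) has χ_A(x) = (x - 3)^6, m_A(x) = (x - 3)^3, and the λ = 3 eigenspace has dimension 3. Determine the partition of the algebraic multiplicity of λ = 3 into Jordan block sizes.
Block sizes for λ = 3: [3, 2, 1]

Step 1 — from the characteristic polynomial, algebraic multiplicity of λ = 3 is 6. From dim ker(A − (3)·I) = 3, there are exactly 3 Jordan blocks for λ = 3.
Step 2 — from the minimal polynomial, the factor (x − 3)^3 tells us the largest block for λ = 3 has size 3.
Step 3 — with total size 6, 3 blocks, and largest block 3, the block sizes (in nonincreasing order) are [3, 2, 1].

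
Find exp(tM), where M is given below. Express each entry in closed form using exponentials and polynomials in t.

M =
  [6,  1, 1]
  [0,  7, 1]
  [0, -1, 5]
e^{tM} =
  [exp(6*t), t*exp(6*t), t*exp(6*t)]
  [0, t*exp(6*t) + exp(6*t), t*exp(6*t)]
  [0, -t*exp(6*t), -t*exp(6*t) + exp(6*t)]

Strategy: write M = P · J · P⁻¹ where J is a Jordan canonical form, so e^{tM} = P · e^{tJ} · P⁻¹, and e^{tJ} can be computed block-by-block.

M has Jordan form
J =
  [6, 1, 0]
  [0, 6, 0]
  [0, 0, 6]
(up to reordering of blocks).

Per-block formulas:
  For a 2×2 Jordan block J_2(6): exp(t · J_2(6)) = e^(6t)·(I + t·N), where N is the 2×2 nilpotent shift.
  For a 1×1 block at λ = 6: exp(t · [6]) = [e^(6t)].

After assembling e^{tJ} and conjugating by P, we get:

e^{tM} =
  [exp(6*t), t*exp(6*t), t*exp(6*t)]
  [0, t*exp(6*t) + exp(6*t), t*exp(6*t)]
  [0, -t*exp(6*t), -t*exp(6*t) + exp(6*t)]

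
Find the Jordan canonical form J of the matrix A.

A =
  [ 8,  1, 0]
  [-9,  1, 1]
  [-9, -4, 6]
J_3(5)

The characteristic polynomial is
  det(x·I − A) = x^3 - 15*x^2 + 75*x - 125 = (x - 5)^3

Eigenvalues and multiplicities (the geometric multiplicity of λ is n − rank(A − λI), which equals the number of Jordan blocks for λ):
  λ = 5: algebraic multiplicity = 3, geometric multiplicity = 1

Determining the block sizes for each eigenvalue:
  λ = 5: one block (gm = 1), so the single block has size am = 3 → block sizes [3]

Assembling the blocks gives a Jordan form
J =
  [5, 1, 0]
  [0, 5, 1]
  [0, 0, 5]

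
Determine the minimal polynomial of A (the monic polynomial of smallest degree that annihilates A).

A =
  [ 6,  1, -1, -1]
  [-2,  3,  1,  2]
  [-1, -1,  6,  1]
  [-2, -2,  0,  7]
x^3 - 17*x^2 + 96*x - 180

The characteristic polynomial is χ_A(x) = (x - 6)^2*(x - 5)^2, so the eigenvalues are known. The minimal polynomial is
  m_A(x) = Π_λ (x − λ)^{k_λ}
where k_λ is the size of the *largest* Jordan block for λ (equivalently, the smallest k with (A − λI)^k v = 0 for every generalised eigenvector v of λ).

  λ = 5: largest Jordan block has size 1, contributing (x − 5)
  λ = 6: largest Jordan block has size 2, contributing (x − 6)^2

So m_A(x) = (x - 6)^2*(x - 5) = x^3 - 17*x^2 + 96*x - 180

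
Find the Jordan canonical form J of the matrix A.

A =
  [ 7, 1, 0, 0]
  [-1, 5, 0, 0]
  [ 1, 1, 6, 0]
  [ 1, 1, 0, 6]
J_2(6) ⊕ J_1(6) ⊕ J_1(6)

The characteristic polynomial is
  det(x·I − A) = x^4 - 24*x^3 + 216*x^2 - 864*x + 1296 = (x - 6)^4

Eigenvalues and multiplicities (the geometric multiplicity of λ is n − rank(A − λI), which equals the number of Jordan blocks for λ):
  λ = 6: algebraic multiplicity = 4, geometric multiplicity = 3

Determining the block sizes for each eigenvalue:
  λ = 6: 3 blocks summing to 4 forces exactly one block of size 2 and the rest size 1 → block sizes [2, 1, 1]

Assembling the blocks gives a Jordan form
J =
  [6, 1, 0, 0]
  [0, 6, 0, 0]
  [0, 0, 6, 0]
  [0, 0, 0, 6]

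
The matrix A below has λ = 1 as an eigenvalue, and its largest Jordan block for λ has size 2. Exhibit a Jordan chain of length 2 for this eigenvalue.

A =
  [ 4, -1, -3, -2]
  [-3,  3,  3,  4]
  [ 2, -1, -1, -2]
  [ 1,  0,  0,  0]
A Jordan chain for λ = 1 of length 2:
v_1 = (1, -2, 1, 1)ᵀ
v_2 = (1, -1, 1, 0)ᵀ

Let N = A − (1)·I. We want v_2 with N^2 v_2 = 0 but N^1 v_2 ≠ 0; then v_{j-1} := N · v_j for j = 2, …, 2.

Pick v_2 = (1, -1, 1, 0)ᵀ.
Then v_1 = N · v_2 = (1, -2, 1, 1)ᵀ.

Sanity check: (A − (1)·I) v_1 = (0, 0, 0, 0)ᵀ = 0. ✓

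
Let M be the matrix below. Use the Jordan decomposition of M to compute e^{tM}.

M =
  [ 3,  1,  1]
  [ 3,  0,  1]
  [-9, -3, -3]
e^{tM} =
  [3*t^2/2 + 3*t + 1, t, t^2/2 + t]
  [3*t, 1, t]
  [-9*t^2/2 - 9*t, -3*t, -3*t^2/2 - 3*t + 1]

Strategy: write M = P · J · P⁻¹ where J is a Jordan canonical form, so e^{tM} = P · e^{tJ} · P⁻¹, and e^{tJ} can be computed block-by-block.

M has Jordan form
J =
  [0, 1, 0]
  [0, 0, 1]
  [0, 0, 0]
(up to reordering of blocks).

Per-block formulas:
  For a 3×3 Jordan block J_3(0): exp(t · J_3(0)) = e^(0t)·(I + t·N + (t^2/2)·N^2), where N is the 3×3 nilpotent shift.

After assembling e^{tJ} and conjugating by P, we get:

e^{tM} =
  [3*t^2/2 + 3*t + 1, t, t^2/2 + t]
  [3*t, 1, t]
  [-9*t^2/2 - 9*t, -3*t, -3*t^2/2 - 3*t + 1]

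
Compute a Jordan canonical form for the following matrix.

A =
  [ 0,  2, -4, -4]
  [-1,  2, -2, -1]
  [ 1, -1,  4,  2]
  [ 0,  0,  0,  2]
J_3(2) ⊕ J_1(2)

The characteristic polynomial is
  det(x·I − A) = x^4 - 8*x^3 + 24*x^2 - 32*x + 16 = (x - 2)^4

Eigenvalues and multiplicities (the geometric multiplicity of λ is n − rank(A − λI), which equals the number of Jordan blocks for λ):
  λ = 2: algebraic multiplicity = 4, geometric multiplicity = 2

Determining the block sizes for each eigenvalue:
  λ = 2: with am = 4 and gm = 2, the partition is not yet determined (e.g. several partitions of 4 into 2 parts exist). Let N = A − (2)·I. Computing rank(N^1) = 2, rank(N^2) = 1, rank(N^3) = 0; the number of blocks of size ≥ j is rank(N^{j−1}) − rank(N^j), giving [2, 1, 1]. So we have 1 block(s) of size 3, 1 block(s) of size 1 → block sizes [3, 1]

Assembling the blocks gives a Jordan form
J =
  [2, 1, 0, 0]
  [0, 2, 1, 0]
  [0, 0, 2, 0]
  [0, 0, 0, 2]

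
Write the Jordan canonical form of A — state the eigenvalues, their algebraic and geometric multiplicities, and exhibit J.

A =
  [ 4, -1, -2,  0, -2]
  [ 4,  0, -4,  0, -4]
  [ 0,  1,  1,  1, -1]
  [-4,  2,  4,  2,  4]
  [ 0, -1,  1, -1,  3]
J_2(2) ⊕ J_2(2) ⊕ J_1(2)

The characteristic polynomial is
  det(x·I − A) = x^5 - 10*x^4 + 40*x^3 - 80*x^2 + 80*x - 32 = (x - 2)^5

Eigenvalues and multiplicities (the geometric multiplicity of λ is n − rank(A − λI), which equals the number of Jordan blocks for λ):
  λ = 2: algebraic multiplicity = 5, geometric multiplicity = 3

Determining the block sizes for each eigenvalue:
  λ = 2: with am = 5 and gm = 3, the partition is not yet determined (e.g. several partitions of 5 into 3 parts exist). Let N = A − (2)·I. Computing rank(N^1) = 2, rank(N^2) = 0; the number of blocks of size ≥ j is rank(N^{j−1}) − rank(N^j), giving [3, 2]. So we have 2 block(s) of size 2, 1 block(s) of size 1 → block sizes [2, 2, 1]

Assembling the blocks gives a Jordan form
J =
  [2, 1, 0, 0, 0]
  [0, 2, 0, 0, 0]
  [0, 0, 2, 1, 0]
  [0, 0, 0, 2, 0]
  [0, 0, 0, 0, 2]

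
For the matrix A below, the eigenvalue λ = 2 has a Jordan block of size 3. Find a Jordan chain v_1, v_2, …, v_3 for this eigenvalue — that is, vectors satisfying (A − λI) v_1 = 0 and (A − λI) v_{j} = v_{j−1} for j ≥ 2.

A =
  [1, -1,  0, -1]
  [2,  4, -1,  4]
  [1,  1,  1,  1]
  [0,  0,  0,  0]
A Jordan chain for λ = 2 of length 3:
v_1 = (-1, 1, 0, 0)ᵀ
v_2 = (-1, 2, 1, 0)ᵀ
v_3 = (1, 0, 0, 0)ᵀ

Let N = A − (2)·I. We want v_3 with N^3 v_3 = 0 but N^2 v_3 ≠ 0; then v_{j-1} := N · v_j for j = 3, …, 2.

Pick v_3 = (1, 0, 0, 0)ᵀ.
Then v_2 = N · v_3 = (-1, 2, 1, 0)ᵀ.
Then v_1 = N · v_2 = (-1, 1, 0, 0)ᵀ.

Sanity check: (A − (2)·I) v_1 = (0, 0, 0, 0)ᵀ = 0. ✓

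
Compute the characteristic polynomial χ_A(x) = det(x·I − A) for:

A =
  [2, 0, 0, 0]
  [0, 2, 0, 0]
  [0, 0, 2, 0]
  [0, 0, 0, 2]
x^4 - 8*x^3 + 24*x^2 - 32*x + 16

Expanding det(x·I − A) (e.g. by cofactor expansion or by noting that A is similar to its Jordan form J, which has the same characteristic polynomial as A) gives
  χ_A(x) = x^4 - 8*x^3 + 24*x^2 - 32*x + 16
which factors as (x - 2)^4. The eigenvalues (with algebraic multiplicities) are λ = 2 with multiplicity 4.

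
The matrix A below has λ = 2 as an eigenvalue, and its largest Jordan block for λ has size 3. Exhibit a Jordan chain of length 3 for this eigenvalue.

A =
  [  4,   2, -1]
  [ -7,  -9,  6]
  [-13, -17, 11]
A Jordan chain for λ = 2 of length 3:
v_1 = (3, -15, -24)ᵀ
v_2 = (2, -7, -13)ᵀ
v_3 = (1, 0, 0)ᵀ

Let N = A − (2)·I. We want v_3 with N^3 v_3 = 0 but N^2 v_3 ≠ 0; then v_{j-1} := N · v_j for j = 3, …, 2.

Pick v_3 = (1, 0, 0)ᵀ.
Then v_2 = N · v_3 = (2, -7, -13)ᵀ.
Then v_1 = N · v_2 = (3, -15, -24)ᵀ.

Sanity check: (A − (2)·I) v_1 = (0, 0, 0)ᵀ = 0. ✓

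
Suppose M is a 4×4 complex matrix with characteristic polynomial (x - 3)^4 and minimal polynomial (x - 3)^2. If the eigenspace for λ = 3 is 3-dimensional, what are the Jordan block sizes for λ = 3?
Block sizes for λ = 3: [2, 1, 1]

Step 1 — from the characteristic polynomial, algebraic multiplicity of λ = 3 is 4. From dim ker(M − (3)·I) = 3, there are exactly 3 Jordan blocks for λ = 3.
Step 2 — from the minimal polynomial, the factor (x − 3)^2 tells us the largest block for λ = 3 has size 2.
Step 3 — with total size 4, 3 blocks, and largest block 2, the block sizes (in nonincreasing order) are [2, 1, 1].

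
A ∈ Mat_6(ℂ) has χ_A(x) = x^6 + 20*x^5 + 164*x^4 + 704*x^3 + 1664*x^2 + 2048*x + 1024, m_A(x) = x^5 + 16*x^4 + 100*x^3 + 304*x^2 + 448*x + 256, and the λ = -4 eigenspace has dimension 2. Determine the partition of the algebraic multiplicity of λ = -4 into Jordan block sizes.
Block sizes for λ = -4: [3, 1]

Step 1 — from the characteristic polynomial, algebraic multiplicity of λ = -4 is 4. From dim ker(A − (-4)·I) = 2, there are exactly 2 Jordan blocks for λ = -4.
Step 2 — from the minimal polynomial, the factor (x + 4)^3 tells us the largest block for λ = -4 has size 3.
Step 3 — with total size 4, 2 blocks, and largest block 3, the block sizes (in nonincreasing order) are [3, 1].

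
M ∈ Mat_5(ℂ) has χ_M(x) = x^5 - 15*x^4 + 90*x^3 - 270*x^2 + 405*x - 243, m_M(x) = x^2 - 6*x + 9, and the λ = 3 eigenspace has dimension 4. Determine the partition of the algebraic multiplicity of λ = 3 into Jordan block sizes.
Block sizes for λ = 3: [2, 1, 1, 1]

Step 1 — from the characteristic polynomial, algebraic multiplicity of λ = 3 is 5. From dim ker(M − (3)·I) = 4, there are exactly 4 Jordan blocks for λ = 3.
Step 2 — from the minimal polynomial, the factor (x − 3)^2 tells us the largest block for λ = 3 has size 2.
Step 3 — with total size 5, 4 blocks, and largest block 2, the block sizes (in nonincreasing order) are [2, 1, 1, 1].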